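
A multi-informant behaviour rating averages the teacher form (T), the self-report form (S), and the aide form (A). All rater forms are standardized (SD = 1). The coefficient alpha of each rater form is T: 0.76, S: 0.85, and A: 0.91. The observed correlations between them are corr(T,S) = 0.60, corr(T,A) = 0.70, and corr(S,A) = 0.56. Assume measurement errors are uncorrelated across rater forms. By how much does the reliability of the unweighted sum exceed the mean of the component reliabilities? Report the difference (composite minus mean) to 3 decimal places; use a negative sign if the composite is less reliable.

Var(sum) = 3 + 3.72 = 6.72; true-score variance = 2.52 + 3.72 = 6.24; composite reliability = 0.9286.
Mean component reliability = 0.8400.
Difference = 0.9286 − 0.8400 = 0.089.

0.089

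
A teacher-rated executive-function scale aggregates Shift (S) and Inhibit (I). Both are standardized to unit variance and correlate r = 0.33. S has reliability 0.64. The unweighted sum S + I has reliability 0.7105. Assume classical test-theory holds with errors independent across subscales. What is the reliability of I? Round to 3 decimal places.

0.590

Var(S+I) = 2 + 2·0.33 = 2.660.
True-score variance = ρ_S + ρ_I + 2·0.33, so 0.7105 = (0.64 + ρ_I + 0.66) / 2.660.
ρ_I = 0.7105·2.660 − 0.64 − 0.66 = 0.590.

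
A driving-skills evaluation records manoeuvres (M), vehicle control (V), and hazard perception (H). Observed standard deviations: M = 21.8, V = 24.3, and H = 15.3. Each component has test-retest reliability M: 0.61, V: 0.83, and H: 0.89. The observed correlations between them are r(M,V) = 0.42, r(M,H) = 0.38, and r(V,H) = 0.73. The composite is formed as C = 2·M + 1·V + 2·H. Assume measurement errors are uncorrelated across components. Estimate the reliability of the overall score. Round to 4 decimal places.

Var(C) = 2²·21.8² + 24.3² + 2²·15.3² + 2·[2·21.8·24.3·0.42 + 4·21.8·15.3·0.38 + 2·24.3·15.3·0.73] = 3427.81 + 2989.55 = 6417.36.
Under uncorrelated errors the observed covariances equal the true-score covariances, so only the own-variance terms attenuate.
True-score variance = [2²·21.8²·0.61 + 24.3²·0.83 + 2²·15.3²·0.89] + 2989.55 = 2483.05 + 2989.55 = 5472.6.
Reliability = 5472.6 / 6417.36 = 0.8528.

0.8528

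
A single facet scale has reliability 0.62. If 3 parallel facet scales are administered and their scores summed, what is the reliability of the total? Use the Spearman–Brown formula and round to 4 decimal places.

0.8304

ρ_k = kρ / (1 + (k−1)ρ) = 3·0.62 / (1 + 2·0.62) = 1.860 / 2.240 = 0.8304.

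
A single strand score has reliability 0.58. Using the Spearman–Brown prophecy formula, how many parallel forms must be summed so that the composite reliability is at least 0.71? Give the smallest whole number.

k ≥ ρ*(1−ρ₁)/(ρ₁(1−ρ*)) = 0.71·0.42 / (0.58·0.29) = 1.773.
Smallest integer k = 2.

2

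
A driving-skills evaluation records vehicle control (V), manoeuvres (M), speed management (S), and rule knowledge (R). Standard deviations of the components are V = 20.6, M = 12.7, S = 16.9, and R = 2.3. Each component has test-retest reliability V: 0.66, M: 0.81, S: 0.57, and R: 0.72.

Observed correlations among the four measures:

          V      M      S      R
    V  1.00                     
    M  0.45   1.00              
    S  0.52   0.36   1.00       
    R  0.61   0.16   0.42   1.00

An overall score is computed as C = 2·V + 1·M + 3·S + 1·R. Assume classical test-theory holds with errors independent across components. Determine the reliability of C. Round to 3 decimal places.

0.779

Var(C) = 2²·20.6² + 12.7² + 3²·16.9² + 2.3² + 2·[2·20.6·12.7·0.45 + 6·20.6·16.9·0.52 + 2·20.6·2.3·0.61 + 3·12.7·16.9·0.36 + 12.7·2.3·0.16 + 3·16.9·2.3·0.42] = 4434.51 + 3329.82 = 7764.33.
Under uncorrelated errors the observed covariances equal the true-score covariances, so only the own-variance terms attenuate.
True-score variance = [2²·20.6²·0.66 + 12.7²·0.81 + 3²·16.9²·0.57 + 2.3²·0.72] + 3329.82 = 2719.94 + 3329.82 = 6049.76.
Reliability = 6049.76 / 7764.33 = 0.779.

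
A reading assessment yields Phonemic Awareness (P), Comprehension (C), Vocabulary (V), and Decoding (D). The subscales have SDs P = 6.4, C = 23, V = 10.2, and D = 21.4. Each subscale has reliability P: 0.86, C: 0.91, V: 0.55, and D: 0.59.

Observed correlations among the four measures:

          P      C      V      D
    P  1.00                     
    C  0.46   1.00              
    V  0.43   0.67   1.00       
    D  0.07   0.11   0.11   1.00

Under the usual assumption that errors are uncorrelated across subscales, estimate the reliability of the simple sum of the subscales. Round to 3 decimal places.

0.841

Var(P+C+V+D) = 6.4² + 23² + 10.2² + 21.4² + 2·[6.4·23·0.46 + 6.4·10.2·0.43 + 6.4·21.4·0.07 + 23·10.2·0.67 + 23·21.4·0.11 + 10.2·21.4·0.11] = 1131.96 + 681.409 = 1813.37.
Under uncorrelated errors the observed covariances equal the true-score covariances, so only the own-variance terms attenuate.
True-score variance = [6.4²·0.86 + 23²·0.91 + 10.2²·0.55 + 21.4²·0.59] + 681.409 = 844.034 + 681.409 = 1525.44.
Reliability = 1525.44 / 1813.37 = 0.841.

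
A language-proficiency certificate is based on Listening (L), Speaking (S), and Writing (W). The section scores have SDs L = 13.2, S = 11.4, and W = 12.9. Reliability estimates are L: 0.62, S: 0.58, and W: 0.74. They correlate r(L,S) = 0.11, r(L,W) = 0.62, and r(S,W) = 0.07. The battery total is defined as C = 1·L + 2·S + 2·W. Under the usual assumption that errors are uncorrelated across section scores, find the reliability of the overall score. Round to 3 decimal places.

Var(C) = 13.2² + 2²·11.4² + 2²·12.9² + 2·[2·13.2·11.4·0.11 + 2·13.2·12.9·0.62 + 4·11.4·12.9·0.07] = 1359.72 + 570.859 = 1930.58.
With uncorrelated errors the cross-covariances are all true-score covariance, so they carry over unchanged; only the diagonal terms shrink to ρᵢσᵢ².
True-score variance = [13.2²·0.62 + 2²·11.4²·0.58 + 2²·12.9²·0.74] + 570.859 = 902.11 + 570.859 = 1472.97.
Reliability = 1472.97 / 1930.58 = 0.763.

0.763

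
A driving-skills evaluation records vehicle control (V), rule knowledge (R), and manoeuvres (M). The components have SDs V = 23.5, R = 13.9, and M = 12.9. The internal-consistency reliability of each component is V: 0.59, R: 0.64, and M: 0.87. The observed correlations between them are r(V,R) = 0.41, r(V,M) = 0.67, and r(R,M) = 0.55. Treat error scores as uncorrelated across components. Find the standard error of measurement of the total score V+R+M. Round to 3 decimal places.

17.822

Var(total) = 911.87 + 871.315 = 1783.18.
True-score variance = 594.259 + 871.315 = 1465.57, so reliability = 0.8219.
Error variance = 1783.18 − 1465.57 = 317.611; SEM = √317.611 = 17.822.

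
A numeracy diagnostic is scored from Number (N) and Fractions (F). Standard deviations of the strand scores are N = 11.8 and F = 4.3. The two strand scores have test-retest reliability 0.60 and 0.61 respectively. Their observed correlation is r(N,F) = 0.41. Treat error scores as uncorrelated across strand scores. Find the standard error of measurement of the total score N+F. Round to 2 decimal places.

7.93

Var(total) = 157.73 + 41.6068 = 199.337.
True-score variance = 94.8229 + 41.6068 = 136.43, so reliability = 0.6844.
Error variance = 199.337 − 136.43 = 62.9071; SEM = √62.9071 = 7.93.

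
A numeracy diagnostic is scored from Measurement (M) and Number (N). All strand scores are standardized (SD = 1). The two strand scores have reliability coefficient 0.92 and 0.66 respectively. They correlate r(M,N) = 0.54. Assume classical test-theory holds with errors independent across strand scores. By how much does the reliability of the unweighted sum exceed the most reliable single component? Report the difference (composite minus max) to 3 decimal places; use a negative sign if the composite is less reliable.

-0.056

Var(sum) = 2 + 1.08 = 3.08; true-score variance = 1.58 + 1.08 = 2.66; composite reliability = 0.8636.
Max component reliability = 0.9200.
Difference = 0.8636 − 0.9200 = -0.056.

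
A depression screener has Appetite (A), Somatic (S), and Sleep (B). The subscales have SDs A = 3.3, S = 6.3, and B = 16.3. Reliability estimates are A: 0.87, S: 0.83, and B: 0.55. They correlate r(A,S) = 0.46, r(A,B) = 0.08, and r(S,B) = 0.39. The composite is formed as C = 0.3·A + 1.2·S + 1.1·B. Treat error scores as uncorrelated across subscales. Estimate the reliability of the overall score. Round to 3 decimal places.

0.688

Var(C) = 0.3²·3.3² + 1.2²·6.3² + 1.1²·16.3² + 2·[0.36·3.3·6.3·0.46 + 0.33·3.3·16.3·0.08 + 1.32·6.3·16.3·0.39] = 379.619 + 115.455 = 495.074.
With uncorrelated errors the cross-covariances are all true-score covariance, so they carry over unchanged; only the diagonal terms shrink to ρᵢσᵢ².
True-score variance = [0.3²·3.3²·0.87 + 1.2²·6.3²·0.83 + 1.1²·16.3²·0.55] + 115.455 = 225.107 + 115.455 = 340.562.
Reliability = 340.562 / 495.074 = 0.688.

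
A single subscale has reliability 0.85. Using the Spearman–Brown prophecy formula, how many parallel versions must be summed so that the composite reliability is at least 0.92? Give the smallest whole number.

3

k ≥ ρ*(1−ρ₁)/(ρ₁(1−ρ*)) = 0.92·0.15 / (0.85·0.08) = 2.029.
Smallest integer k = 3.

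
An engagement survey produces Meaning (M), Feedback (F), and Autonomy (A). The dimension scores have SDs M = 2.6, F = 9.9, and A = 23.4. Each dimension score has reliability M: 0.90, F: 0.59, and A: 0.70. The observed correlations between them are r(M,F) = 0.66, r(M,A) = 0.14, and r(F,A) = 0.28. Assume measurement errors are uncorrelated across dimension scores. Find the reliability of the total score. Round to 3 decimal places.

0.754

Var(M+F+A) = 2.6² + 9.9² + 23.4² + 2·[2.6·9.9·0.66 + 2.6·23.4·0.14 + 9.9·23.4·0.28] = 652.33 + 180.742 = 833.072.
Under uncorrelated errors the observed covariances equal the true-score covariances, so only the own-variance terms attenuate.
True-score variance = [2.6²·0.90 + 9.9²·0.59 + 23.4²·0.70] + 180.742 = 447.202 + 180.742 = 627.943.
Reliability = 627.943 / 833.072 = 0.754.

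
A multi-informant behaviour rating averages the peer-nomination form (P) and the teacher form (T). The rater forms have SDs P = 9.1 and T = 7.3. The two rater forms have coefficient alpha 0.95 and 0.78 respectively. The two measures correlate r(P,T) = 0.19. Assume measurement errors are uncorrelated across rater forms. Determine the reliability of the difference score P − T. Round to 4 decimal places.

Var(P−T) = 9.1² + 7.3² − 2·9.1·7.3·0.19 = 136.1 − 25.2434 = 110.857.
Because errors are independent across components, Cov(Tᵢ,Tⱼ) = Cov(Xᵢ,Xⱼ); the off-diagonal part of the true-score variance is the same as above.
True-score variance = [9.1²·0.95 + 7.3²·0.78] − 25.2434 = 120.236 − 25.2434 = 94.9923.
Reliability = 94.9923 / 110.857 = 0.8569.

0.8569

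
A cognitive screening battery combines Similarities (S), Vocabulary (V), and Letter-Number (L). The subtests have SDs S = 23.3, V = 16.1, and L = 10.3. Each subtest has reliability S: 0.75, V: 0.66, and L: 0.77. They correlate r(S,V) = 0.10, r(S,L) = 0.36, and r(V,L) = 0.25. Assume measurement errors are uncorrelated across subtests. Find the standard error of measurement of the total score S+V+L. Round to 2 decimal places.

Var(total) = 908.19 + 330.734 = 1238.92.
True-score variance = 659.935 + 330.734 = 990.669, so reliability = 0.7996.
Error variance = 1238.92 − 990.669 = 248.255; SEM = √248.255 = 15.76.

15.76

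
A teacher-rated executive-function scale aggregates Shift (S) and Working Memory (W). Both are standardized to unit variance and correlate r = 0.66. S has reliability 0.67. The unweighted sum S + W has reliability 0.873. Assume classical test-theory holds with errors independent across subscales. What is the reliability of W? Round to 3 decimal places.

0.908

Var(S+W) = 2 + 2·0.66 = 3.320.
True-score variance = ρ_S + ρ_W + 2·0.66, so 0.873 = (0.67 + ρ_W + 1.32) / 3.320.
ρ_W = 0.873·3.320 − 0.67 − 1.32 = 0.908.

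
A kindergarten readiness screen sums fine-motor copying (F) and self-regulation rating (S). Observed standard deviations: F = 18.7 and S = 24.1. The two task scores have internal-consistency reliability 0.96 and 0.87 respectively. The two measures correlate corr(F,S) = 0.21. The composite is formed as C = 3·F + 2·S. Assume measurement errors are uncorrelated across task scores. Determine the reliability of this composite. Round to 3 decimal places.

0.935

Var(C) = 3²·18.7² + 2²·24.1² + 2·[6·18.7·24.1·0.21] = 5470.45 + 1135.69 = 6606.14.
Under uncorrelated errors the observed covariances equal the true-score covariances, so only the own-variance terms attenuate.
True-score variance = [3²·18.7²·0.96 + 2²·24.1²·0.87] + 1135.69 = 5042.54 + 1135.69 = 6178.23.
Reliability = 6178.23 / 6606.14 = 0.935.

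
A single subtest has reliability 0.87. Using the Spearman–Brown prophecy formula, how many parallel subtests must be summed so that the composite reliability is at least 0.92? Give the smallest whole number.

2

k ≥ ρ*(1−ρ₁)/(ρ₁(1−ρ*)) = 0.92·0.13 / (0.87·0.08) = 1.718.
Smallest integer k = 2.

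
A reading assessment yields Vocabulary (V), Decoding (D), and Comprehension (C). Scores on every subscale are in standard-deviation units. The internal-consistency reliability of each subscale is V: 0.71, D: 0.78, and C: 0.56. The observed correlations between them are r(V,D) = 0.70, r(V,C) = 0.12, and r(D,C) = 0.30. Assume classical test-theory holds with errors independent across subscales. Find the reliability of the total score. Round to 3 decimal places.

0.819

Var(V+D+C) = 3 + 2·[0.70 + 0.12 + 0.30] = 3 + 2.24 = 5.24.
With uncorrelated errors the cross-covariances are all true-score covariance, so they carry over unchanged; only the diagonal terms shrink to ρᵢσᵢ².
True-score variance = [0.71 + 0.78 + 0.56] + 2.24 = 2.05 + 2.24 = 4.29.
Reliability = 4.29 / 5.24 = 0.819.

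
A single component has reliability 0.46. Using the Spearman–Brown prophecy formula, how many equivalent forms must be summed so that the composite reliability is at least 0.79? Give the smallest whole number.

k ≥ ρ*(1−ρ₁)/(ρ₁(1−ρ*)) = 0.79·0.54 / (0.46·0.21) = 4.416.
Smallest integer k = 5.

5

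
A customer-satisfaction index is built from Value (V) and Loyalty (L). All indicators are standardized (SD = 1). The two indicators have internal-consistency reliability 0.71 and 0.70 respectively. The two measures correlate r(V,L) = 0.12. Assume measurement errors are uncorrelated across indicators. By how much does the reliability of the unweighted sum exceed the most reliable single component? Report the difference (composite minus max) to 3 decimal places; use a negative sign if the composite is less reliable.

0.027

Var(sum) = 2 + 0.24 = 2.24; true-score variance = 1.41 + 0.24 = 1.65; composite reliability = 0.7366.
Max component reliability = 0.7100.
Difference = 0.7366 − 0.7100 = 0.027.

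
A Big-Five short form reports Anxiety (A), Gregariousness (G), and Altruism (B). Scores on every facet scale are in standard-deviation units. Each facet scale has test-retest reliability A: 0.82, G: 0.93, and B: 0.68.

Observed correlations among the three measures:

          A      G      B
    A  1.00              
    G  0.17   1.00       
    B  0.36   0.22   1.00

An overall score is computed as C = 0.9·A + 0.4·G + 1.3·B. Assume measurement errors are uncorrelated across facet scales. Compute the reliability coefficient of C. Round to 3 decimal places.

Var(C) = 0.9² + 0.4² + 1.3² + 2·[0.36·0.17 + 1.17·0.36 + 0.52·0.22] = 2.66 + 1.1936 = 3.8536.
Under uncorrelated errors the observed covariances equal the true-score covariances, so only the own-variance terms attenuate.
True-score variance = [0.9²·0.82 + 0.4²·0.93 + 1.3²·0.68] + 1.1936 = 1.9622 + 1.1936 = 3.1558.
Reliability = 3.1558 / 3.8536 = 0.819.

0.819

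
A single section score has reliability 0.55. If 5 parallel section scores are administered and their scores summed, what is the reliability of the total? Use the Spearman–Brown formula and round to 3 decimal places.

0.859

ρ_k = kρ / (1 + (k−1)ρ) = 5·0.55 / (1 + 4·0.55) = 2.750 / 3.200 = 0.859.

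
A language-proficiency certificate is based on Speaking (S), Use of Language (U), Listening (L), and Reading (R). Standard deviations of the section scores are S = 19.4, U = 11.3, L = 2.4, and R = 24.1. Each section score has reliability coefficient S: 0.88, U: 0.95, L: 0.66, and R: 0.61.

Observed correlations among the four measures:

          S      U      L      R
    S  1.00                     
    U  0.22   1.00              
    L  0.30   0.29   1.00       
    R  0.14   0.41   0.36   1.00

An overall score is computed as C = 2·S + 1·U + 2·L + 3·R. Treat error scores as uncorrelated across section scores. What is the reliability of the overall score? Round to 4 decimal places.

0.7497

Var(C) = 2²·19.4² + 11.3² + 2²·2.4² + 3²·24.1² + 2·[2·19.4·11.3·0.22 + 4·19.4·2.4·0.30 + 6·19.4·24.1·0.14 + 2·11.3·2.4·0.29 + 3·11.3·24.1·0.41 + 6·2.4·24.1·0.36] = 6883.46 + 2041.38 = 8924.84.
With uncorrelated errors the cross-covariances are all true-score covariance, so they carry over unchanged; only the diagonal terms shrink to ρᵢσᵢ².
True-score variance = [2²·19.4²·0.88 + 11.3²·0.95 + 2²·2.4²·0.66 + 3²·24.1²·0.61] + 2041.38 = 4649.95 + 2041.38 = 6691.33.
Reliability = 6691.33 / 8924.84 = 0.7497.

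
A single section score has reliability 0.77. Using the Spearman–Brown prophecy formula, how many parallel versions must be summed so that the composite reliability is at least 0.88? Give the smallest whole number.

3

k ≥ ρ*(1−ρ₁)/(ρ₁(1−ρ*)) = 0.88·0.23 / (0.77·0.12) = 2.190.
Smallest integer k = 3.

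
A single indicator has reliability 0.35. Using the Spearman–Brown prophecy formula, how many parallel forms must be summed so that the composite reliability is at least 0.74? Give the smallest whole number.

6

k ≥ ρ*(1−ρ₁)/(ρ₁(1−ρ*)) = 0.74·0.65 / (0.35·0.26) = 5.286.
Smallest integer k = 6.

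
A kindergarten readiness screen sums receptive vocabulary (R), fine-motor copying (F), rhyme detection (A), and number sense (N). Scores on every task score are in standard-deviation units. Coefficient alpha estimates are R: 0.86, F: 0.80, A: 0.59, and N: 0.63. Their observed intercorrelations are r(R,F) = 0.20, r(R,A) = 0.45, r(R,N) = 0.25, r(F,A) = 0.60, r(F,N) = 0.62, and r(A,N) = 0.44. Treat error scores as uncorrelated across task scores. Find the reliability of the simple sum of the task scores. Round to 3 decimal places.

0.877

Var(R+F+A+N) = 4 + 2·[0.20 + 0.45 + 0.25 + 0.60 + 0.62 + 0.44] = 4 + 5.12 = 9.12.
Under uncorrelated errors the observed covariances equal the true-score covariances, so only the own-variance terms attenuate.
True-score variance = [0.86 + 0.80 + 0.59 + 0.63] + 5.12 = 2.88 + 5.12 = 8.
Reliability = 8 / 9.12 = 0.877.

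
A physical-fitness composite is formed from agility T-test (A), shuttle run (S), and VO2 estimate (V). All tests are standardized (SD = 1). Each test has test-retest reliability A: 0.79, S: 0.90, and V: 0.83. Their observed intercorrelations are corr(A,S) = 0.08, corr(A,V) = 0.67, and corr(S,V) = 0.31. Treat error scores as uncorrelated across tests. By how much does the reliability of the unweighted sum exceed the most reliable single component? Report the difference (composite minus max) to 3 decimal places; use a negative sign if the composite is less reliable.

Var(sum) = 3 + 2.12 = 5.12; true-score variance = 2.52 + 2.12 = 4.64; composite reliability = 0.9063.
Max component reliability = 0.9000.
Difference = 0.9063 − 0.9000 = 0.006.

0.006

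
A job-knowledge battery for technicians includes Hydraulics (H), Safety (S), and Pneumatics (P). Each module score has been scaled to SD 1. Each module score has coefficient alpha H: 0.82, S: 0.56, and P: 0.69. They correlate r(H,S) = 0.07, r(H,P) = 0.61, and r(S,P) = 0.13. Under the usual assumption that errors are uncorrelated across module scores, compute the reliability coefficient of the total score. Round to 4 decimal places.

Var(H+S+P) = 3 + 2·[0.07 + 0.61 + 0.13] = 3 + 1.62 = 4.62.
Because errors are independent across components, Cov(Tᵢ,Tⱼ) = Cov(Xᵢ,Xⱼ); the off-diagonal part of the true-score variance is the same as above.
True-score variance = [0.82 + 0.56 + 0.69] + 1.62 = 2.07 + 1.62 = 3.69.
Reliability = 3.69 / 4.62 = 0.7987.

0.7987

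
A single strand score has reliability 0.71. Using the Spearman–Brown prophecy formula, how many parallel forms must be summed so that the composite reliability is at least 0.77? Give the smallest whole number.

2

k ≥ ρ*(1−ρ₁)/(ρ₁(1−ρ*)) = 0.77·0.29 / (0.71·0.23) = 1.367.
Smallest integer k = 2.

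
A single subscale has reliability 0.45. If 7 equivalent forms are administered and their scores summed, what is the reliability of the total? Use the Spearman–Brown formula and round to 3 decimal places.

ρ_k = kρ / (1 + (k−1)ρ) = 7·0.45 / (1 + 6·0.45) = 3.150 / 3.700 = 0.851.

0.851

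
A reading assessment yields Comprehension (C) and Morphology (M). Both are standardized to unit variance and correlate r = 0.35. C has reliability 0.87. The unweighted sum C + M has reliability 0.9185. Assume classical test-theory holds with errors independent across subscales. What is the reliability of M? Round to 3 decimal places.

0.910

Var(C+M) = 2 + 2·0.35 = 2.700.
True-score variance = ρ_C + ρ_M + 2·0.35, so 0.9185 = (0.87 + ρ_M + 0.70) / 2.700.
ρ_M = 0.9185·2.700 − 0.87 − 0.70 = 0.910.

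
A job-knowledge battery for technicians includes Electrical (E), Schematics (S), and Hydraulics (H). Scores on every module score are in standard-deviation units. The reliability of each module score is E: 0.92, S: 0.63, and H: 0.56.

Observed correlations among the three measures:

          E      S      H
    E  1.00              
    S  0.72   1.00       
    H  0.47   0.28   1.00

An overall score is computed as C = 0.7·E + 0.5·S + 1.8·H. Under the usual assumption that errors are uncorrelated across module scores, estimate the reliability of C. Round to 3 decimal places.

0.748

Var(C) = 0.7² + 0.5² + 1.8² + 2·[0.35·0.72 + 1.26·0.47 + 0.9·0.28] = 3.98 + 2.1924 = 6.1724.
With uncorrelated errors the cross-covariances are all true-score covariance, so they carry over unchanged; only the diagonal terms shrink to ρᵢσᵢ².
True-score variance = [0.7²·0.92 + 0.5²·0.63 + 1.8²·0.56] + 2.1924 = 2.4227 + 2.1924 = 4.6151.
Reliability = 4.6151 / 6.1724 = 0.748.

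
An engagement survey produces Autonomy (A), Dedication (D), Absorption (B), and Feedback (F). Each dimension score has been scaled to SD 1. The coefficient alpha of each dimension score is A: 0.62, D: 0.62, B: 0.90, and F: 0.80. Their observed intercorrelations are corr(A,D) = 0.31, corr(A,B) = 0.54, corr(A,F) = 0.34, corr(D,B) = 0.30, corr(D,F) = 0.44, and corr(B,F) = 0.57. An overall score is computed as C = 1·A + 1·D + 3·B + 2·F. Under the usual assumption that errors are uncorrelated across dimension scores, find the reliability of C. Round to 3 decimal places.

Var(C) = 1 + 1 + 3² + 2² + 2·[0.31 + 3·0.54 + 2·0.34 + 3·0.30 + 2·0.44 + 6·0.57] = 15 + 15.62 = 30.62.
Under uncorrelated errors the observed covariances equal the true-score covariances, so only the own-variance terms attenuate.
True-score variance = [0.62 + 0.62 + 3²·0.90 + 2²·0.80] + 15.62 = 12.54 + 15.62 = 28.16.
Reliability = 28.16 / 30.62 = 0.920.

0.920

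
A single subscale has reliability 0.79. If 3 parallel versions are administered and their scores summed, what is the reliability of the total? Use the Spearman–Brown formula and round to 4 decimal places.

ρ_k = kρ / (1 + (k−1)ρ) = 3·0.79 / (1 + 2·0.79) = 2.370 / 2.580 = 0.9186.

0.9186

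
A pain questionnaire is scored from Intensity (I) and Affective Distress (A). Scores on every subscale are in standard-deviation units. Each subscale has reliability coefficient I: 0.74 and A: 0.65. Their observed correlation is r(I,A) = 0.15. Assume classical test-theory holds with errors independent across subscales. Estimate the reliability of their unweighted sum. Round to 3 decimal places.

Var(I+A) = 2 + 2·[0.15] = 2 + 0.3 = 2.3.
With uncorrelated errors the cross-covariances are all true-score covariance, so they carry over unchanged; only the diagonal terms shrink to ρᵢσᵢ².
True-score variance = [0.74 + 0.65] + 0.3 = 1.39 + 0.3 = 1.69.
Reliability = 1.69 / 2.3 = 0.735.

0.735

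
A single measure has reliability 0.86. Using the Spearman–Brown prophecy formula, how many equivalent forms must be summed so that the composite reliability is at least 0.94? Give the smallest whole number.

k ≥ ρ*(1−ρ₁)/(ρ₁(1−ρ*)) = 0.94·0.14 / (0.86·0.06) = 2.550.
Smallest integer k = 3.

3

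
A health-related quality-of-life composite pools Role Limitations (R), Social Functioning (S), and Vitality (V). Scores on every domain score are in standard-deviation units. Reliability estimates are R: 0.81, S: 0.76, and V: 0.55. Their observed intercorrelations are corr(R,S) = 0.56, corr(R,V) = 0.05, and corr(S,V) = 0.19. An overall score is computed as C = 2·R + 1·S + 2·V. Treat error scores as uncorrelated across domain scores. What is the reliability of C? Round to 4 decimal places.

0.7742

Var(C) = 2² + 1 + 2² + 2·[2·0.56 + 4·0.05 + 2·0.19] = 9 + 3.4 = 12.4.
Because errors are independent across components, Cov(Tᵢ,Tⱼ) = Cov(Xᵢ,Xⱼ); the off-diagonal part of the true-score variance is the same as above.
True-score variance = [2²·0.81 + 0.76 + 2²·0.55] + 3.4 = 6.2 + 3.4 = 9.6.
Reliability = 9.6 / 12.4 = 0.7742.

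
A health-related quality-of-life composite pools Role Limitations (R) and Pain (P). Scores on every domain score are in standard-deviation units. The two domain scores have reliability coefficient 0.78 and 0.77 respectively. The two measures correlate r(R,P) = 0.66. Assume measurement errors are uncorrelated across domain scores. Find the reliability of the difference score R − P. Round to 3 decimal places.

Var(R−P) = 1 + 1 − 2·0.66 = 2 − 1.32 = 0.68.
Under uncorrelated errors the observed covariances equal the true-score covariances, so only the own-variance terms attenuate.
True-score variance = [0.78 + 0.77] − 1.32 = 1.55 − 1.32 = 0.23.
Reliability = 0.23 / 0.68 = 0.338.

0.338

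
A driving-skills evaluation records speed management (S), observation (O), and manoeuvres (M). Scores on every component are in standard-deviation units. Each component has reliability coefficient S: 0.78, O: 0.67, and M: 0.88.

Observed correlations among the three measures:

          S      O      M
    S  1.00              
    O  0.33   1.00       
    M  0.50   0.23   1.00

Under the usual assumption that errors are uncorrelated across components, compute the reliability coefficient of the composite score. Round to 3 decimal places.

Var(S+O+M) = 3 + 2·[0.33 + 0.50 + 0.23] = 3 + 2.12 = 5.12.
Under uncorrelated errors the observed covariances equal the true-score covariances, so only the own-variance terms attenuate.
True-score variance = [0.78 + 0.67 + 0.88] + 2.12 = 2.33 + 2.12 = 4.45.
Reliability = 4.45 / 5.12 = 0.869.

0.869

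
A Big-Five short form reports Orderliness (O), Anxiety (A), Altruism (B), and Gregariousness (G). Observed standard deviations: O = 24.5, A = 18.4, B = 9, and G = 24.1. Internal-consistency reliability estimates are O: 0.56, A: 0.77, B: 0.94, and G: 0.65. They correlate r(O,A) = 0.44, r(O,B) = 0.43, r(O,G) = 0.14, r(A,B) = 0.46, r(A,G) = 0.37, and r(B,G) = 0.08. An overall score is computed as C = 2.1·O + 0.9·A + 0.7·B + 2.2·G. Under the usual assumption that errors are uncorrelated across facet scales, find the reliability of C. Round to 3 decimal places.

Var(C) = 2.1²·24.5² + 0.9²·18.4² + 0.7²·9² + 2.2²·24.1² + 2·[1.89·24.5·18.4·0.44 + 1.47·24.5·9·0.43 + 4.62·24.5·24.1·0.14 + 0.63·18.4·9·0.46 + 1.98·18.4·24.1·0.37 + 1.54·9·24.1·0.08] = 5772.15 + 2591.49 = 8363.63.
Under uncorrelated errors the observed covariances equal the true-score covariances, so only the own-variance terms attenuate.
True-score variance = [2.1²·24.5²·0.56 + 0.9²·18.4²·0.77 + 0.7²·9²·0.94 + 2.2²·24.1²·0.65] + 2591.49 = 3558.07 + 2591.49 = 6149.56.
Reliability = 6149.56 / 8363.63 = 0.735.

0.735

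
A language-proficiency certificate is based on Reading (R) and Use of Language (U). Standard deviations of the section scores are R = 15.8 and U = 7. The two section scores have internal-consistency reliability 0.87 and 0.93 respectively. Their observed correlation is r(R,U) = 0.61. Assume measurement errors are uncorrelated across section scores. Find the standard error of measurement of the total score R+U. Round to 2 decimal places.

Var(total) = 298.64 + 134.932 = 433.572.
True-score variance = 262.757 + 134.932 = 397.689, so reliability = 0.9172.
Error variance = 433.572 − 397.689 = 35.8832; SEM = √35.8832 = 5.99.

5.99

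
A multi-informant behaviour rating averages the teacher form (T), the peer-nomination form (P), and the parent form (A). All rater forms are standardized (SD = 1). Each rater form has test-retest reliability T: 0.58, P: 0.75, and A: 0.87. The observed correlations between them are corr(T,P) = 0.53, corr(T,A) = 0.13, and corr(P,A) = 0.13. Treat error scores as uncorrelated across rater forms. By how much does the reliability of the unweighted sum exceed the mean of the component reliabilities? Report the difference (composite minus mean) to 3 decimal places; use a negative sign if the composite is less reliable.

Var(sum) = 3 + 1.58 = 4.58; true-score variance = 2.2 + 1.58 = 3.78; composite reliability = 0.8253.
Mean component reliability = 0.7333.
Difference = 0.8253 − 0.7333 = 0.092.

0.092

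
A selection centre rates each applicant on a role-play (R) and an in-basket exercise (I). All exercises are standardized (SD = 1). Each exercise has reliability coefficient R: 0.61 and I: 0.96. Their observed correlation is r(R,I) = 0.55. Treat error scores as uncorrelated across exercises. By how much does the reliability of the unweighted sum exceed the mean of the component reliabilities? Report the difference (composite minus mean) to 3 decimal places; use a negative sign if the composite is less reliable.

0.076

Var(sum) = 2 + 1.1 = 3.1; true-score variance = 1.57 + 1.1 = 2.67; composite reliability = 0.8613.
Mean component reliability = 0.7850.
Difference = 0.8613 − 0.7850 = 0.076.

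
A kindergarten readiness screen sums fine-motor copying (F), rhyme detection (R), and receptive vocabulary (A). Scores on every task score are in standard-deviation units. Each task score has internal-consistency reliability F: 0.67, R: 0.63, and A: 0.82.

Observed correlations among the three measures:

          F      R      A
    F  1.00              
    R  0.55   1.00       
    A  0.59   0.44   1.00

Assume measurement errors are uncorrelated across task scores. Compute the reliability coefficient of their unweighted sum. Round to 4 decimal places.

0.8571

Var(F+R+A) = 3 + 2·[0.55 + 0.59 + 0.44] = 3 + 3.16 = 6.16.
Because errors are independent across components, Cov(Tᵢ,Tⱼ) = Cov(Xᵢ,Xⱼ); the off-diagonal part of the true-score variance is the same as above.
True-score variance = [0.67 + 0.63 + 0.82] + 3.16 = 2.12 + 3.16 = 5.28.
Reliability = 5.28 / 6.16 = 0.8571.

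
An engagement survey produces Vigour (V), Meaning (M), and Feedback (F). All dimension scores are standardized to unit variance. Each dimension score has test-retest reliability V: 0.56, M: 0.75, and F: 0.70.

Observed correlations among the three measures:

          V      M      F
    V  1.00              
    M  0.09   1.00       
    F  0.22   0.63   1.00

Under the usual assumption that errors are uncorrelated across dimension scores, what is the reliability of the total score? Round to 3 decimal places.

Var(V+M+F) = 3 + 2·[0.09 + 0.22 + 0.63] = 3 + 1.88 = 4.88.
With uncorrelated errors the cross-covariances are all true-score covariance, so they carry over unchanged; only the diagonal terms shrink to ρᵢσᵢ².
True-score variance = [0.56 + 0.75 + 0.70] + 1.88 = 2.01 + 1.88 = 3.89.
Reliability = 3.89 / 4.88 = 0.797.

0.797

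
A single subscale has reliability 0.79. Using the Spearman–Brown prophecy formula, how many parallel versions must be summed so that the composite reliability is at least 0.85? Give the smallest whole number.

k ≥ ρ*(1−ρ₁)/(ρ₁(1−ρ*)) = 0.85·0.21 / (0.79·0.15) = 1.506.
Smallest integer k = 2.

2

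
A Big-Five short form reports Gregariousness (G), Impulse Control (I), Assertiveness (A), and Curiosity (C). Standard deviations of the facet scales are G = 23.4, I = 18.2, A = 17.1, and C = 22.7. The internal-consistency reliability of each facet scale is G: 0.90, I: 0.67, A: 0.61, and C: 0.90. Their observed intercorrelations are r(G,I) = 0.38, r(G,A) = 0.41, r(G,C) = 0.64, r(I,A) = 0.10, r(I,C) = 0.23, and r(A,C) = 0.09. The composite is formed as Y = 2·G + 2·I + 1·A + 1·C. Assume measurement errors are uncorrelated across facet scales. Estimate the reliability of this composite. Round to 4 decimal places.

0.8999

Var(Y) = 2²·23.4² + 2²·18.2² + 17.1² + 22.7² + 2·[4·23.4·18.2·0.38 + 2·23.4·17.1·0.41 + 2·23.4·22.7·0.64 + 2·18.2·17.1·0.10 + 2·18.2·22.7·0.23 + 17.1·22.7·0.09] = 4322.9 + 3885.17 = 8208.07.
With uncorrelated errors the cross-covariances are all true-score covariance, so they carry over unchanged; only the diagonal terms shrink to ρᵢσᵢ².
True-score variance = [2²·23.4²·0.90 + 2²·18.2²·0.67 + 17.1²·0.61 + 22.7²·0.90] + 3885.17 = 3501.07 + 3885.17 = 7386.24.
Reliability = 7386.24 / 8208.07 = 0.8999.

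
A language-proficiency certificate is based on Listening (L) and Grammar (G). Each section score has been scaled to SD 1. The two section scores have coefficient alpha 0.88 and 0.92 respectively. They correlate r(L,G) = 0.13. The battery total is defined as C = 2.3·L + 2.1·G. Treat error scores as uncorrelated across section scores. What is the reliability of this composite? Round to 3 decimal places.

0.910

Var(C) = 2.3² + 2.1² + 2·[4.83·0.13] = 9.7 + 1.2558 = 10.9558.
With uncorrelated errors the cross-covariances are all true-score covariance, so they carry over unchanged; only the diagonal terms shrink to ρᵢσᵢ².
True-score variance = [2.3²·0.88 + 2.1²·0.92] + 1.2558 = 8.7124 + 1.2558 = 9.9682.
Reliability = 9.9682 / 10.9558 = 0.910.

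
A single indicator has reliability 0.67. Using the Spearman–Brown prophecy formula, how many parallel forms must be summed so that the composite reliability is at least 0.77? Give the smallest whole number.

k ≥ ρ*(1−ρ₁)/(ρ₁(1−ρ*)) = 0.77·0.33 / (0.67·0.23) = 1.649.
Smallest integer k = 2.

2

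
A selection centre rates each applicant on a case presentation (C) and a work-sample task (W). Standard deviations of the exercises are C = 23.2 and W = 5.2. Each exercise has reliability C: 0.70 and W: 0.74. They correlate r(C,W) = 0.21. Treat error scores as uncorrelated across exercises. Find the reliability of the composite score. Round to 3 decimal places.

Var(C+W) = 23.2² + 5.2² + 2·[23.2·5.2·0.21] = 565.28 + 50.6688 = 615.949.
Because errors are independent across components, Cov(Tᵢ,Tⱼ) = Cov(Xᵢ,Xⱼ); the off-diagonal part of the true-score variance is the same as above.
True-score variance = [23.2²·0.70 + 5.2²·0.74] + 50.6688 = 396.778 + 50.6688 = 447.446.
Reliability = 447.446 / 615.949 = 0.726.

0.726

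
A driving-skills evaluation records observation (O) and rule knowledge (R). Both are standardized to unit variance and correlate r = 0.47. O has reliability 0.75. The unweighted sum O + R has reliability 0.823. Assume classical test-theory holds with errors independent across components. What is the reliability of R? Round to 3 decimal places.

Var(O+R) = 2 + 2·0.47 = 2.940.
True-score variance = ρ_O + ρ_R + 2·0.47, so 0.823 = (0.75 + ρ_R + 0.94) / 2.940.
ρ_R = 0.823·2.940 − 0.75 − 0.94 = 0.730.

0.730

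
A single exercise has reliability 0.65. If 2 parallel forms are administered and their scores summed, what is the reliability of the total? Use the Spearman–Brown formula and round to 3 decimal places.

0.788

ρ_k = kρ / (1 + (k−1)ρ) = 2·0.65 / (1 + 1·0.65) = 1.300 / 1.650 = 0.788.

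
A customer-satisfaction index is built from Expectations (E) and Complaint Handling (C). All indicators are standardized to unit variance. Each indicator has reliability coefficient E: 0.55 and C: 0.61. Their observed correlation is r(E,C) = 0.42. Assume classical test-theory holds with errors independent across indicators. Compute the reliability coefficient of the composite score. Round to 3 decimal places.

Var(E+C) = 2 + 2·[0.42] = 2 + 0.84 = 2.84.
With uncorrelated errors the cross-covariances are all true-score covariance, so they carry over unchanged; only the diagonal terms shrink to ρᵢσᵢ².
True-score variance = [0.55 + 0.61] + 0.84 = 1.16 + 0.84 = 2.
Reliability = 2 / 2.84 = 0.704.

0.704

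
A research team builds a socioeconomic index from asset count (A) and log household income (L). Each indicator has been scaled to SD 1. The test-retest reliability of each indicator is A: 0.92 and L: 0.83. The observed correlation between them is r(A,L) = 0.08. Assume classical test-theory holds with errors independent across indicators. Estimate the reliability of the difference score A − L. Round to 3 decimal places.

0.864

Var(A−L) = 1 + 1 − 2·0.08 = 2 − 0.16 = 1.84.
Under uncorrelated errors the observed covariances equal the true-score covariances, so only the own-variance terms attenuate.
True-score variance = [0.92 + 0.83] − 0.16 = 1.75 − 0.16 = 1.59.
Reliability = 1.59 / 1.84 = 0.864.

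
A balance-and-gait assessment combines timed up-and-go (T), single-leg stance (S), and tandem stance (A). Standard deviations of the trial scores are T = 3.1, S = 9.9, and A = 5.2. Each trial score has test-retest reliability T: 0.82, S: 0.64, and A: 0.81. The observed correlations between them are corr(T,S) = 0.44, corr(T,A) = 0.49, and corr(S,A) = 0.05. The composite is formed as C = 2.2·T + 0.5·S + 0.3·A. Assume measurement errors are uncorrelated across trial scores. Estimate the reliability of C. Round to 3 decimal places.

Var(C) = 2.2²·3.1² + 0.5²·9.9² + 0.3²·5.2² + 2·[1.1·3.1·9.9·0.44 + 0.66·3.1·5.2·0.49 + 0.15·9.9·5.2·0.05] = 73.4485 + 40.9065 = 114.355.
Under uncorrelated errors the observed covariances equal the true-score covariances, so only the own-variance terms attenuate.
True-score variance = [2.2²·3.1²·0.82 + 0.5²·9.9²·0.64 + 0.3²·5.2²·0.81] + 40.9065 = 55.793 + 40.9065 = 96.6995.
Reliability = 96.6995 / 114.355 = 0.846.

0.846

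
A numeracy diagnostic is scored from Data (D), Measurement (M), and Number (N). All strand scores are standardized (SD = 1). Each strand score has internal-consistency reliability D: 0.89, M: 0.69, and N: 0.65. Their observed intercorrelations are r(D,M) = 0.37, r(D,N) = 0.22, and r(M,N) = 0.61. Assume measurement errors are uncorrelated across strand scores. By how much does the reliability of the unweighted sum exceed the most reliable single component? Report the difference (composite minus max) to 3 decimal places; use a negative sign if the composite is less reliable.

Var(sum) = 3 + 2.4 = 5.4; true-score variance = 2.23 + 2.4 = 4.63; composite reliability = 0.8574.
Max component reliability = 0.8900.
Difference = 0.8574 − 0.8900 = -0.033.

-0.033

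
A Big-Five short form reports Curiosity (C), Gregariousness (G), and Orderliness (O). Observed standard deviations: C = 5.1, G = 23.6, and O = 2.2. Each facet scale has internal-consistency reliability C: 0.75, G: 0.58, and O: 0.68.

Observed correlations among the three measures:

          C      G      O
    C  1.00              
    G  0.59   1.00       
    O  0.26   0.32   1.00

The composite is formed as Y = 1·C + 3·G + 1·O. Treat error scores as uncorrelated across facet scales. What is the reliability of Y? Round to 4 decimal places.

Var(Y) = 5.1² + 3²·23.6² + 2.2² + 2·[3·5.1·23.6·0.59 + 5.1·2.2·0.26 + 3·23.6·2.2·0.32] = 5043.49 + 531.595 = 5575.09.
Under uncorrelated errors the observed covariances equal the true-score covariances, so only the own-variance terms attenuate.
True-score variance = [5.1²·0.75 + 3²·23.6²·0.58 + 2.2²·0.68] + 531.595 = 2930.13 + 531.595 = 3461.73.
Reliability = 3461.73 / 5575.09 = 0.6209.

0.6209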